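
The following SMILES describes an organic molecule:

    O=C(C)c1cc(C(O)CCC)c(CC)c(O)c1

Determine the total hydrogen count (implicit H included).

20

Walk through each heavy atom and fill implicit hydrogens from standard valence (C 4, N 3, O 2, S 2, halogen 1); for lowercase aromatic atoms, an aromatic c carries 1 H when it has two neighbours and 0 H with three, and aromatic n carries 0 H:
  atom 1: O, bond orders sum to 2 (valence 2) → 0 H
  atom 2: C, bond orders sum to 4 (valence 4) → 0 H
  atom 3: C, bond orders sum to 1 (valence 4) → 3 H
  atom 4: aromatic c, 3 neighbours → 0 H
  atom 5: aromatic c, 2 neighbours → 1 H
  atom 6: aromatic c, 3 neighbours → 0 H
  atom 7: C, bond orders sum to 3 (valence 4) → 1 H
  atom 8: O, bond orders sum to 1 (valence 2) → 1 H
  atom 9: C, bond orders sum to 2 (valence 4) → 2 H
  atom 10: C, bond orders sum to 2 (valence 4) → 2 H
  atom 11: C, bond orders sum to 1 (valence 4) → 3 H
  atom 12: aromatic c, 3 neighbours → 0 H
  atom 13: C, bond orders sum to 2 (valence 4) → 2 H
  atom 14: C, bond orders sum to 1 (valence 4) → 3 H
  atom 15: aromatic c, 3 neighbours → 0 H
  atom 16: O, bond orders sum to 1 (valence 2) → 1 H
  atom 17: aromatic c, 2 neighbours → 1 H
Total hydrogens: 20.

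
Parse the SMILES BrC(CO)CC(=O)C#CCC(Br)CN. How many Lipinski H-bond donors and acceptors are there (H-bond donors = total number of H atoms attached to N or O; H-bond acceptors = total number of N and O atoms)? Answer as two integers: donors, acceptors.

Donors: find every N or O and count the H atoms it carries.
  atom 4 (O): bond orders sum to 1 → 1 H
  atom 7 (O): bond orders sum to 2 → 0 H
  atom 14 (N): bond orders sum to 1 → 2 H
Lipinski HBD = 3.
Acceptors: N atoms = 1, O atoms = 2 → HBA = 3.

3, 3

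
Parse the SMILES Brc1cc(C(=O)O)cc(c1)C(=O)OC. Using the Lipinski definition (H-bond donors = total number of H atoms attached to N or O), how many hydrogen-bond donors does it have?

Donors: find every N or O and count the H atoms it carries.
  atom 6 (O): bond orders sum to 2 → 0 H
  atom 7 (O): bond orders sum to 1 → 1 H
  atom 12 (O): bond orders sum to 2 → 0 H
  atom 13 (O): bond orders sum to 2 → 0 H
Lipinski HBD = 1.

1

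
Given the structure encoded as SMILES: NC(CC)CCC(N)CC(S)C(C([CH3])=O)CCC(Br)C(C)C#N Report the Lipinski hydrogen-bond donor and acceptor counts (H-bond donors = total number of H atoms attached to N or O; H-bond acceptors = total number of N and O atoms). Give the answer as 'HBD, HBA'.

Donors: find every N or O and count the H atoms it carries.
  atom 1 (N): bond orders sum to 1 → 2 H
  atom 8 (N): bond orders sum to 1 → 2 H
  atom 15 (O): bond orders sum to 2 → 0 H
  atom 23 (N): bond orders sum to 3 → 0 H
Lipinski HBD = 4.
Acceptors: N atoms = 3, O atoms = 1 → HBA = 4.

4, 4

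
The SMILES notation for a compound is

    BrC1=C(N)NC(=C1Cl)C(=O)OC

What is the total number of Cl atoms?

1

Scan the SMILES for Cl atoms (remember two-letter symbols like Cl and Br are single atoms).
Chlorine count: 1.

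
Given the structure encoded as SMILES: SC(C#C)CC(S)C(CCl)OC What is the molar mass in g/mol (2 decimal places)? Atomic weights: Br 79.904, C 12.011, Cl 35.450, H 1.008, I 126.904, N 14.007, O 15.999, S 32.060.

224.76 g/mol

First, the molecular formula is C8H13ClOS2 (counting implicit H from valence).
  C: 8 × 12.011 = 96.088
  Cl: 1 × 35.450 = 35.450
  H: 13 × 1.008 = 13.104
  O: 1 × 15.999 = 15.999
  S: 2 × 32.060 = 64.120
Sum: 8×12.011 + 1×35.450 + 13×1.008 + 1×15.999 + 2×32.060 = 224.761 → 224.76 g/mol.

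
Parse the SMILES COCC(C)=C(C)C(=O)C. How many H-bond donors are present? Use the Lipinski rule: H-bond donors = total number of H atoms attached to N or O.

Donors: find every N or O and count the H atoms it carries.
  atom 2 (O): bond orders sum to 2 → 0 H
  atom 9 (O): bond orders sum to 2 → 0 H
Lipinski HBD = 0.

0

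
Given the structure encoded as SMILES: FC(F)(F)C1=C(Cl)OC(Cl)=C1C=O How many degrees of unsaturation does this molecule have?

Degree of unsaturation = (number of rings) + (number of π bonds).
Ring closures in the SMILES: 1.
π bonds: 3 double bonds (each 1 DoU) → 3 DoU from unsaturation.
Total DoU = 1 + 3 = 4.

4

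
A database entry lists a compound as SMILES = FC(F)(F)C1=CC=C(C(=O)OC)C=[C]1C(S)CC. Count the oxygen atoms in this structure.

Scan the SMILES for O atoms (remember two-letter symbols like Cl and Br are single atoms).
Oxygen count: 2.

2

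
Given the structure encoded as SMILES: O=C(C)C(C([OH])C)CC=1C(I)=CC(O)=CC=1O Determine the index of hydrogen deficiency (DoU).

5

Molecular formula: C12H15IO4.
DoU = (2C + 2 + N − H − X) / 2, where X is the halogen count and O/S are ignored.
    = (2·12 + 2 + 0 − 15 − 1) / 2 = 10 / 2 = 5.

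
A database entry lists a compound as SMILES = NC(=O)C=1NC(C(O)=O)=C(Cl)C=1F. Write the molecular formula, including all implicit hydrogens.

C6H4ClFN2O3

Walk through each heavy atom and fill implicit hydrogens from standard valence (C 4, N 3, O 2, S 2, halogen 1):
  atom 1: N, bond orders sum to 1 (valence 3) → 2 H
  atom 2: C, bond orders sum to 4 (valence 4) → 0 H
  atom 3: O, bond orders sum to 2 (valence 2) → 0 H
  atom 4: C, bond orders sum to 4 (valence 4) → 0 H
  atom 5: N, bond orders sum to 2 (valence 3) → 1 H
  atom 6: C, bond orders sum to 4 (valence 4) → 0 H
  atom 7: C, bond orders sum to 4 (valence 4) → 0 H
  atom 8: O, bond orders sum to 1 (valence 2) → 1 H
  atom 9: O, bond orders sum to 2 (valence 2) → 0 H
  atom 10: C, bond orders sum to 4 (valence 4) → 0 H
  atom 11: Cl (halogen, monovalent) → 0 H
  atom 12: C, bond orders sum to 4 (valence 4) → 0 H
  atom 13: F (halogen, monovalent) → 0 H
Totals → C:6, H:4, Cl:1, F:1, N:2, O:3.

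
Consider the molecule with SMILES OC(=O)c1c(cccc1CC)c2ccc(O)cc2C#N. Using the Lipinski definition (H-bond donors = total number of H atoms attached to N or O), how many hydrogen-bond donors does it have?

2

Donors: find every N or O and count the H atoms it carries.
  atom 1 (O): bond orders sum to 1 → 1 H
  atom 3 (O): bond orders sum to 2 → 0 H
  atom 16 (O): bond orders sum to 1 → 1 H
  atom 20 (N): bond orders sum to 3 → 0 H
Lipinski HBD = 2.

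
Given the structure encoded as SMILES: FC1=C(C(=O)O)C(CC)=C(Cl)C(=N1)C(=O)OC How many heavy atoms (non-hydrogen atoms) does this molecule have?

17

Every atom symbol written in the SMILES (organic subset) is one heavy atom; implicit H are not written.
Heavy atoms by element → C:10, Cl:1, F:1, N:1, O:4.
Total: 17.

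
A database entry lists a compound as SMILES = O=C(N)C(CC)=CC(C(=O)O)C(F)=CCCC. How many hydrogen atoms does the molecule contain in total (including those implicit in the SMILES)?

18

Walk through each heavy atom and fill implicit hydrogens from standard valence (C 4, N 3, O 2, S 2, halogen 1):
  atom 1: O, bond orders sum to 2 (valence 2) → 0 H
  atom 2: C, bond orders sum to 4 (valence 4) → 0 H
  atom 3: N, bond orders sum to 1 (valence 3) → 2 H
  atom 4: C, bond orders sum to 4 (valence 4) → 0 H
  atom 5: C, bond orders sum to 2 (valence 4) → 2 H
  atom 6: C, bond orders sum to 1 (valence 4) → 3 H
  atom 7: C, bond orders sum to 3 (valence 4) → 1 H
  atom 8: C, bond orders sum to 3 (valence 4) → 1 H
  atom 9: C, bond orders sum to 4 (valence 4) → 0 H
  atom 10: O, bond orders sum to 2 (valence 2) → 0 H
  atom 11: O, bond orders sum to 1 (valence 2) → 1 H
  atom 12: C, bond orders sum to 4 (valence 4) → 0 H
  atom 13: F (halogen, monovalent) → 0 H
  atom 14: C, bond orders sum to 3 (valence 4) → 1 H
  atom 15: C, bond orders sum to 2 (valence 4) → 2 H
  atom 16: C, bond orders sum to 2 (valence 4) → 2 H
  atom 17: C, bond orders sum to 1 (valence 4) → 3 H
Total hydrogens: 18.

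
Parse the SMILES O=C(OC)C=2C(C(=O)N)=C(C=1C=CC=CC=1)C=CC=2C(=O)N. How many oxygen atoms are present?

Scan the SMILES for O atoms (remember two-letter symbols like Cl and Br are single atoms).
Oxygen count: 4.

4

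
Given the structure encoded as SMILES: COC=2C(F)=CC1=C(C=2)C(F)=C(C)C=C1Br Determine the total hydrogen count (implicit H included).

9

Walk through each heavy atom and fill implicit hydrogens from standard valence (C 4, N 3, O 2, S 2, halogen 1):
  atom 1: C, bond orders sum to 1 (valence 4) → 3 H
  atom 2: O, bond orders sum to 2 (valence 2) → 0 H
  atom 3: C, bond orders sum to 4 (valence 4) → 0 H
  atom 4: C, bond orders sum to 4 (valence 4) → 0 H
  atom 5: F (halogen, monovalent) → 0 H
  atom 6: C, bond orders sum to 3 (valence 4) → 1 H
  atom 7: C, bond orders sum to 4 (valence 4) → 0 H
  atom 8: C, bond orders sum to 4 (valence 4) → 0 H
  atom 9: C, bond orders sum to 3 (valence 4) → 1 H
  atom 10: C, bond orders sum to 4 (valence 4) → 0 H
  atom 11: F (halogen, monovalent) → 0 H
  atom 12: C, bond orders sum to 4 (valence 4) → 0 H
  atom 13: C, bond orders sum to 1 (valence 4) → 3 H
  atom 14: C, bond orders sum to 3 (valence 4) → 1 H
  atom 15: C, bond orders sum to 4 (valence 4) → 0 H
  atom 16: Br (halogen, monovalent) → 0 H
Total hydrogens: 9.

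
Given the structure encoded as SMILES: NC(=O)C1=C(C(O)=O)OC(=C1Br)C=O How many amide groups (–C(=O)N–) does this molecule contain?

1

The amide motif appears at heavy-atom position 2 in the SMILES.
Other groups present: 1 aldehyde, 1 carboxylic acid.
Amide count: 1.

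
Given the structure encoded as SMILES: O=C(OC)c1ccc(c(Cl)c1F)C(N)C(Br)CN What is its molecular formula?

C11H13BrClFN2O2

Walk through each heavy atom and fill implicit hydrogens from standard valence (C 4, N 3, O 2, S 2, halogen 1); for lowercase aromatic atoms, an aromatic c carries 1 H when it has two neighbours and 0 H with three, and aromatic n carries 0 H:
  atom 1: O, bond orders sum to 2 (valence 2) → 0 H
  atom 2: C, bond orders sum to 4 (valence 4) → 0 H
  atom 3: O, bond orders sum to 2 (valence 2) → 0 H
  atom 4: C, bond orders sum to 1 (valence 4) → 3 H
  atom 5: aromatic c, 3 neighbours → 0 H
  atom 6: aromatic c, 2 neighbours → 1 H
  atom 7: aromatic c, 2 neighbours → 1 H
  atom 8: aromatic c, 3 neighbours → 0 H
  atom 9: aromatic c, 3 neighbours → 0 H
  atom 10: Cl (halogen, monovalent) → 0 H
  atom 11: aromatic c, 3 neighbours → 0 H
  atom 12: F (halogen, monovalent) → 0 H
  atom 13: C, bond orders sum to 3 (valence 4) → 1 H
  atom 14: N, bond orders sum to 1 (valence 3) → 2 H
  atom 15: C, bond orders sum to 3 (valence 4) → 1 H
  atom 16: Br (halogen, monovalent) → 0 H
  atom 17: C, bond orders sum to 2 (valence 4) → 2 H
  atom 18: N, bond orders sum to 1 (valence 3) → 2 H
Totals → C:11, H:13, Br:1, Cl:1, F:1, N:2, O:2.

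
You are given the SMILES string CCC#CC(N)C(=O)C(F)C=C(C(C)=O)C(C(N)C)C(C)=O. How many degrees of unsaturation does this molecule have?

Molecular formula: C16H23FN2O3.
DoU = (2C + 2 + N − H − X) / 2, where X is the halogen count and O/S are ignored.
    = (2·16 + 2 + 2 − 23 − 1) / 2 = 12 / 2 = 6.

6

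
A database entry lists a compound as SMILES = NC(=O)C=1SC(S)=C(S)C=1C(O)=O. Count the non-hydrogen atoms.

13

Every atom symbol written in the SMILES (organic subset) is one heavy atom; implicit H are not written.
Heavy atoms by element → C:6, N:1, O:3, S:3.
Total: 13.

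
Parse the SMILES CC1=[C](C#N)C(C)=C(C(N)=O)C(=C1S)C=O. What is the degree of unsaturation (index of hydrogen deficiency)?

Degree of unsaturation = (number of rings) + (number of π bonds).
Ring closures in the SMILES: 1.
π bonds: 5 double bonds (each 1 DoU), 1 triple bond (each 2 DoU) → 7 DoU from unsaturation.
Total DoU = 1 + 7 = 8.

8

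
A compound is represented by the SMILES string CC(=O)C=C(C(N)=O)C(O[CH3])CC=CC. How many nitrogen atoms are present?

1

Scan the SMILES for N atoms (remember two-letter symbols like Cl and Br are single atoms).
Nitrogen count: 1.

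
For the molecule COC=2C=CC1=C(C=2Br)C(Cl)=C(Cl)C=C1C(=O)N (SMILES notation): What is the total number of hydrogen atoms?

8

Walk through each heavy atom and fill implicit hydrogens from standard valence (C 4, N 3, O 2, S 2, halogen 1):
  atom 1: C, bond orders sum to 1 (valence 4) → 3 H
  atom 2: O, bond orders sum to 2 (valence 2) → 0 H
  atom 3: C, bond orders sum to 4 (valence 4) → 0 H
  atom 4: C, bond orders sum to 3 (valence 4) → 1 H
  atom 5: C, bond orders sum to 3 (valence 4) → 1 H
  atom 6: C, bond orders sum to 4 (valence 4) → 0 H
  atom 7: C, bond orders sum to 4 (valence 4) → 0 H
  atom 8: C, bond orders sum to 4 (valence 4) → 0 H
  atom 9: Br (halogen, monovalent) → 0 H
  atom 10: C, bond orders sum to 4 (valence 4) → 0 H
  atom 11: Cl (halogen, monovalent) → 0 H
  atom 12: C, bond orders sum to 4 (valence 4) → 0 H
  atom 13: Cl (halogen, monovalent) → 0 H
  atom 14: C, bond orders sum to 3 (valence 4) → 1 H
  atom 15: C, bond orders sum to 4 (valence 4) → 0 H
  atom 16: C, bond orders sum to 4 (valence 4) → 0 H
  atom 17: O, bond orders sum to 2 (valence 2) → 0 H
  atom 18: N, bond orders sum to 1 (valence 3) → 2 H
Total hydrogens: 8.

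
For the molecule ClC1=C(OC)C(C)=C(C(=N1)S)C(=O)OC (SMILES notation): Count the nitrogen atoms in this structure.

1

Scan the SMILES for N atoms (remember two-letter symbols like Cl and Br are single atoms).
Nitrogen count: 1.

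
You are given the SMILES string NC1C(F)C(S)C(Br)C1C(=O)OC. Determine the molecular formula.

Walk through each heavy atom and fill implicit hydrogens from standard valence (C 4, N 3, O 2, S 2, halogen 1):
  atom 1: N, bond orders sum to 1 (valence 3) → 2 H
  atom 2: C, bond orders sum to 3 (valence 4) → 1 H
  atom 3: C, bond orders sum to 3 (valence 4) → 1 H
  atom 4: F (halogen, monovalent) → 0 H
  atom 5: C, bond orders sum to 3 (valence 4) → 1 H
  atom 6: S, bond orders sum to 1 (valence 2) → 1 H
  atom 7: C, bond orders sum to 3 (valence 4) → 1 H
  atom 8: Br (halogen, monovalent) → 0 H
  atom 9: C, bond orders sum to 3 (valence 4) → 1 H
  atom 10: C, bond orders sum to 4 (valence 4) → 0 H
  atom 11: O, bond orders sum to 2 (valence 2) → 0 H
  atom 12: O, bond orders sum to 2 (valence 2) → 0 H
  atom 13: C, bond orders sum to 1 (valence 4) → 3 H
Totals → C:7, H:11, Br:1, F:1, N:1, O:2, S:1.
In Hill order: C7H11BrFNO2S.

C7H11BrFNO2S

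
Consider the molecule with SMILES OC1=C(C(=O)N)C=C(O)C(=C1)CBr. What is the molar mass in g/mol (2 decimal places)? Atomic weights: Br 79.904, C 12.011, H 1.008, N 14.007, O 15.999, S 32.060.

First, the molecular formula is C8H8BrNO3 (counting implicit H from valence).
  Br: 1 × 79.904 = 79.904
  C: 8 × 12.011 = 96.088
  H: 8 × 1.008 = 8.064
  N: 1 × 14.007 = 14.007
  O: 3 × 15.999 = 47.997
Sum: 1×79.904 + 8×12.011 + 8×1.008 + 1×14.007 + 3×15.999 = 246.060 → 246.06 g/mol.

246.06 g/mol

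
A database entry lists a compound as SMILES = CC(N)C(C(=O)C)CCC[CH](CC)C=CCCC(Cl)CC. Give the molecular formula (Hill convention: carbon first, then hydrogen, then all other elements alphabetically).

C18H34ClNO

Walk through each heavy atom and fill implicit hydrogens from standard valence (C 4, N 3, O 2, S 2, halogen 1):
  atom 1: C, bond orders sum to 1 (valence 4) → 3 H
  atom 2: C, bond orders sum to 3 (valence 4) → 1 H
  atom 3: N, bond orders sum to 1 (valence 3) → 2 H
  atom 4: C, bond orders sum to 3 (valence 4) → 1 H
  atom 5: C, bond orders sum to 4 (valence 4) → 0 H
  atom 6: O, bond orders sum to 2 (valence 2) → 0 H
  atom 7: C, bond orders sum to 1 (valence 4) → 3 H
  atom 8: C, bond orders sum to 2 (valence 4) → 2 H
  atom 9: C, bond orders sum to 2 (valence 4) → 2 H
  atom 10: C, bond orders sum to 2 (valence 4) → 2 H
  atom 11: C with explicit H count 1
  atom 12: C, bond orders sum to 2 (valence 4) → 2 H
  atom 13: C, bond orders sum to 1 (valence 4) → 3 H
  atom 14: C, bond orders sum to 3 (valence 4) → 1 H
  atom 15: C, bond orders sum to 3 (valence 4) → 1 H
  atom 16: C, bond orders sum to 2 (valence 4) → 2 H
  atom 17: C, bond orders sum to 2 (valence 4) → 2 H
  atom 18: C, bond orders sum to 3 (valence 4) → 1 H
  atom 19: Cl (halogen, monovalent) → 0 H
  atom 20: C, bond orders sum to 2 (valence 4) → 2 H
  atom 21: C, bond orders sum to 1 (valence 4) → 3 H
Totals → C:18, H:34, Cl:1, N:1, O:1.
In Hill order: C18H34ClNO.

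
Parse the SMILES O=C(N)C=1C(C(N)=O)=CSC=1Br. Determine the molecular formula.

Walk through each heavy atom and fill implicit hydrogens from standard valence (C 4, N 3, O 2, S 2, halogen 1):
  atom 1: O, bond orders sum to 2 (valence 2) → 0 H
  atom 2: C, bond orders sum to 4 (valence 4) → 0 H
  atom 3: N, bond orders sum to 1 (valence 3) → 2 H
  atom 4: C, bond orders sum to 4 (valence 4) → 0 H
  atom 5: C, bond orders sum to 4 (valence 4) → 0 H
  atom 6: C, bond orders sum to 4 (valence 4) → 0 H
  atom 7: N, bond orders sum to 1 (valence 3) → 2 H
  atom 8: O, bond orders sum to 2 (valence 2) → 0 H
  atom 9: C, bond orders sum to 3 (valence 4) → 1 H
  atom 10: S, bond orders sum to 2 (valence 2) → 0 H
  atom 11: C, bond orders sum to 4 (valence 4) → 0 H
  atom 12: Br (halogen, monovalent) → 0 H
Totals → C:6, H:5, Br:1, N:2, O:2, S:1.

C6H5BrN2O2S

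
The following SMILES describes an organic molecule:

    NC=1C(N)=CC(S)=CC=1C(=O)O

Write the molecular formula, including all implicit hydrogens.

Walk through each heavy atom and fill implicit hydrogens from standard valence (C 4, N 3, O 2, S 2, halogen 1):
  atom 1: N, bond orders sum to 1 (valence 3) → 2 H
  atom 2: C, bond orders sum to 4 (valence 4) → 0 H
  atom 3: C, bond orders sum to 4 (valence 4) → 0 H
  atom 4: N, bond orders sum to 1 (valence 3) → 2 H
  atom 5: C, bond orders sum to 3 (valence 4) → 1 H
  atom 6: C, bond orders sum to 4 (valence 4) → 0 H
  atom 7: S, bond orders sum to 1 (valence 2) → 1 H
  atom 8: C, bond orders sum to 3 (valence 4) → 1 H
  atom 9: C, bond orders sum to 4 (valence 4) → 0 H
  atom 10: C, bond orders sum to 4 (valence 4) → 0 H
  atom 11: O, bond orders sum to 2 (valence 2) → 0 H
  atom 12: O, bond orders sum to 1 (valence 2) → 1 H
Totals → C:7, H:8, N:2, O:2, S:1.
In Hill order: C7H8N2O2S.

C7H8N2O2S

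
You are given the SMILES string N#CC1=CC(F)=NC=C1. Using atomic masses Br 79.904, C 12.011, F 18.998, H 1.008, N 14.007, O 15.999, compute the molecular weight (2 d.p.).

First, the molecular formula is C6H3FN2 (counting implicit H from valence).
  C: 6 × 12.011 = 72.066
  F: 1 × 18.998 = 18.998
  H: 3 × 1.008 = 3.024
  N: 2 × 14.007 = 28.014
Sum: 6×12.011 + 1×18.998 + 3×1.008 + 2×14.007 = 122.102 → 122.10 g/mol.

122.10 g/mol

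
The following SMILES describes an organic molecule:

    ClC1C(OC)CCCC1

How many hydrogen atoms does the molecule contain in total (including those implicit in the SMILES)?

13

Walk through each heavy atom and fill implicit hydrogens from standard valence (C 4, N 3, O 2, S 2, halogen 1):
  atom 1: Cl (halogen, monovalent) → 0 H
  atom 2: C, bond orders sum to 3 (valence 4) → 1 H
  atom 3: C, bond orders sum to 3 (valence 4) → 1 H
  atom 4: O, bond orders sum to 2 (valence 2) → 0 H
  atom 5: C, bond orders sum to 1 (valence 4) → 3 H
  atom 6: C, bond orders sum to 2 (valence 4) → 2 H
  atom 7: C, bond orders sum to 2 (valence 4) → 2 H
  atom 8: C, bond orders sum to 2 (valence 4) → 2 H
  atom 9: C, bond orders sum to 2 (valence 4) → 2 H
Total hydrogens: 13.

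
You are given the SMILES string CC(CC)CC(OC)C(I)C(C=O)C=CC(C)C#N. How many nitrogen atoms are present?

1

Scan the SMILES for N atoms (remember two-letter symbols like Cl and Br are single atoms).
Nitrogen count: 1.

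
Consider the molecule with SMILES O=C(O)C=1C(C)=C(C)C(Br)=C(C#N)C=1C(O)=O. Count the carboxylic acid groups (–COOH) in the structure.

The carboxylic acid motif appears at heavy-atom positions 2, 15 in the SMILES.
Other groups present: 1 nitrile.
Carboxylic acid count: 2.

2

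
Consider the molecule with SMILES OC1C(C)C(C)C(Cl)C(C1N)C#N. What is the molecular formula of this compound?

C9H15ClN2O

Walk through each heavy atom and fill implicit hydrogens from standard valence (C 4, N 3, O 2, S 2, halogen 1):
  atom 1: O, bond orders sum to 1 (valence 2) → 1 H
  atom 2: C, bond orders sum to 3 (valence 4) → 1 H
  atom 3: C, bond orders sum to 3 (valence 4) → 1 H
  atom 4: C, bond orders sum to 1 (valence 4) → 3 H
  atom 5: C, bond orders sum to 3 (valence 4) → 1 H
  atom 6: C, bond orders sum to 1 (valence 4) → 3 H
  atom 7: C, bond orders sum to 3 (valence 4) → 1 H
  atom 8: Cl (halogen, monovalent) → 0 H
  atom 9: C, bond orders sum to 3 (valence 4) → 1 H
  atom 10: C, bond orders sum to 3 (valence 4) → 1 H
  atom 11: N, bond orders sum to 1 (valence 3) → 2 H
  atom 12: C, bond orders sum to 4 (valence 4) → 0 H
  atom 13: N, bond orders sum to 3 (valence 3) → 0 H
Totals → C:9, H:15, Cl:1, N:2, O:1.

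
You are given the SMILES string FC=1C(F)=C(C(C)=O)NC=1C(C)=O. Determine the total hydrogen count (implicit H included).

Walk through each heavy atom and fill implicit hydrogens from standard valence (C 4, N 3, O 2, S 2, halogen 1):
  atom 1: F (halogen, monovalent) → 0 H
  atom 2: C, bond orders sum to 4 (valence 4) → 0 H
  atom 3: C, bond orders sum to 4 (valence 4) → 0 H
  atom 4: F (halogen, monovalent) → 0 H
  atom 5: C, bond orders sum to 4 (valence 4) → 0 H
  atom 6: C, bond orders sum to 4 (valence 4) → 0 H
  atom 7: C, bond orders sum to 1 (valence 4) → 3 H
  atom 8: O, bond orders sum to 2 (valence 2) → 0 H
  atom 9: N, bond orders sum to 2 (valence 3) → 1 H
  atom 10: C, bond orders sum to 4 (valence 4) → 0 H
  atom 11: C, bond orders sum to 4 (valence 4) → 0 H
  atom 12: C, bond orders sum to 1 (valence 4) → 3 H
  atom 13: O, bond orders sum to 2 (valence 2) → 0 H
Total hydrogens: 7.

7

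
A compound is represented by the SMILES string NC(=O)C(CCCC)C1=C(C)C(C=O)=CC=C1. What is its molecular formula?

Walk through each heavy atom and fill implicit hydrogens from standard valence (C 4, N 3, O 2, S 2, halogen 1):
  atom 1: N, bond orders sum to 1 (valence 3) → 2 H
  atom 2: C, bond orders sum to 4 (valence 4) → 0 H
  atom 3: O, bond orders sum to 2 (valence 2) → 0 H
  atom 4: C, bond orders sum to 3 (valence 4) → 1 H
  atom 5: C, bond orders sum to 2 (valence 4) → 2 H
  atom 6: C, bond orders sum to 2 (valence 4) → 2 H
  atom 7: C, bond orders sum to 2 (valence 4) → 2 H
  atom 8: C, bond orders sum to 1 (valence 4) → 3 H
  atom 9: C, bond orders sum to 4 (valence 4) → 0 H
  atom 10: C, bond orders sum to 4 (valence 4) → 0 H
  atom 11: C, bond orders sum to 1 (valence 4) → 3 H
  atom 12: C, bond orders sum to 4 (valence 4) → 0 H
  atom 13: C, bond orders sum to 3 (valence 4) → 1 H
  atom 14: O, bond orders sum to 2 (valence 2) → 0 H
  atom 15: C, bond orders sum to 3 (valence 4) → 1 H
  atom 16: C, bond orders sum to 3 (valence 4) → 1 H
  atom 17: C, bond orders sum to 3 (valence 4) → 1 H
Totals → C:14, H:19, N:1, O:2.

C14H19NO2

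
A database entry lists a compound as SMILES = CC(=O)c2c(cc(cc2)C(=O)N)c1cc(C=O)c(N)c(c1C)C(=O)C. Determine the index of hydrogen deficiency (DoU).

Molecular formula: C19H18N2O4.
DoU = (2C + 2 + N − H − X) / 2, where X is the halogen count and O/S are ignored.
    = (2·19 + 2 + 2 − 18 − 0) / 2 = 24 / 2 = 12.

12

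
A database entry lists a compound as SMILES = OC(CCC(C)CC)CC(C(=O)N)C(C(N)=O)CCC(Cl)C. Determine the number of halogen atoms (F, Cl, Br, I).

1

Halogen atoms appear at heavy-atom position 21 (1×Cl).
Other groups present: 2 amide, 1 hydroxyl.
Halogen count: 1.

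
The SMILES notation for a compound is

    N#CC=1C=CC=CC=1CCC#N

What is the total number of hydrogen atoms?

8

Walk through each heavy atom and fill implicit hydrogens from standard valence (C 4, N 3, O 2, S 2, halogen 1):
  atom 1: N, bond orders sum to 3 (valence 3) → 0 H
  atom 2: C, bond orders sum to 4 (valence 4) → 0 H
  atom 3: C, bond orders sum to 4 (valence 4) → 0 H
  atom 4: C, bond orders sum to 3 (valence 4) → 1 H
  atom 5: C, bond orders sum to 3 (valence 4) → 1 H
  atom 6: C, bond orders sum to 3 (valence 4) → 1 H
  atom 7: C, bond orders sum to 3 (valence 4) → 1 H
  atom 8: C, bond orders sum to 4 (valence 4) → 0 H
  atom 9: C, bond orders sum to 2 (valence 4) → 2 H
  atom 10: C, bond orders sum to 2 (valence 4) → 2 H
  atom 11: C, bond orders sum to 4 (valence 4) → 0 H
  atom 12: N, bond orders sum to 3 (valence 3) → 0 H
Total hydrogens: 8.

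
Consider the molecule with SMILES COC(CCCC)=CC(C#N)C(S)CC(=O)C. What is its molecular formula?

C13H21NO2S

Walk through each heavy atom and fill implicit hydrogens from standard valence (C 4, N 3, O 2, S 2, halogen 1):
  atom 1: C, bond orders sum to 1 (valence 4) → 3 H
  atom 2: O, bond orders sum to 2 (valence 2) → 0 H
  atom 3: C, bond orders sum to 4 (valence 4) → 0 H
  atom 4: C, bond orders sum to 2 (valence 4) → 2 H
  atom 5: C, bond orders sum to 2 (valence 4) → 2 H
  atom 6: C, bond orders sum to 2 (valence 4) → 2 H
  atom 7: C, bond orders sum to 1 (valence 4) → 3 H
  atom 8: C, bond orders sum to 3 (valence 4) → 1 H
  atom 9: C, bond orders sum to 3 (valence 4) → 1 H
  atom 10: C, bond orders sum to 4 (valence 4) → 0 H
  atom 11: N, bond orders sum to 3 (valence 3) → 0 H
  atom 12: C, bond orders sum to 3 (valence 4) → 1 H
  atom 13: S, bond orders sum to 1 (valence 2) → 1 H
  atom 14: C, bond orders sum to 2 (valence 4) → 2 H
  atom 15: C, bond orders sum to 4 (valence 4) → 0 H
  atom 16: O, bond orders sum to 2 (valence 2) → 0 H
  atom 17: C, bond orders sum to 1 (valence 4) → 3 H
Totals → C:13, H:21, N:1, O:2, S:1.
In Hill order: C13H21NO2S.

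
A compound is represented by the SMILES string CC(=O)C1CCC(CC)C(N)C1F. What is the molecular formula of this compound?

Walk through each heavy atom and fill implicit hydrogens from standard valence (C 4, N 3, O 2, S 2, halogen 1):
  atom 1: C, bond orders sum to 1 (valence 4) → 3 H
  atom 2: C, bond orders sum to 4 (valence 4) → 0 H
  atom 3: O, bond orders sum to 2 (valence 2) → 0 H
  atom 4: C, bond orders sum to 3 (valence 4) → 1 H
  atom 5: C, bond orders sum to 2 (valence 4) → 2 H
  atom 6: C, bond orders sum to 2 (valence 4) → 2 H
  atom 7: C, bond orders sum to 3 (valence 4) → 1 H
  atom 8: C, bond orders sum to 2 (valence 4) → 2 H
  atom 9: C, bond orders sum to 1 (valence 4) → 3 H
  atom 10: C, bond orders sum to 3 (valence 4) → 1 H
  atom 11: N, bond orders sum to 1 (valence 3) → 2 H
  atom 12: C, bond orders sum to 3 (valence 4) → 1 H
  atom 13: F (halogen, monovalent) → 0 H
Totals → C:10, H:18, F:1, N:1, O:1.
In Hill order: C10H18FNO.

C10H18FNO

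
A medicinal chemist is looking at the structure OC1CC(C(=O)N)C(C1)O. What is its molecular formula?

Walk through each heavy atom and fill implicit hydrogens from standard valence (C 4, N 3, O 2, S 2, halogen 1):
  atom 1: O, bond orders sum to 1 (valence 2) → 1 H
  atom 2: C, bond orders sum to 3 (valence 4) → 1 H
  atom 3: C, bond orders sum to 2 (valence 4) → 2 H
  atom 4: C, bond orders sum to 3 (valence 4) → 1 H
  atom 5: C, bond orders sum to 4 (valence 4) → 0 H
  atom 6: O, bond orders sum to 2 (valence 2) → 0 H
  atom 7: N, bond orders sum to 1 (valence 3) → 2 H
  atom 8: C, bond orders sum to 3 (valence 4) → 1 H
  atom 9: C, bond orders sum to 2 (valence 4) → 2 H
  atom 10: O, bond orders sum to 1 (valence 2) → 1 H
Totals → C:6, H:11, N:1, O:3.

C6H11NO3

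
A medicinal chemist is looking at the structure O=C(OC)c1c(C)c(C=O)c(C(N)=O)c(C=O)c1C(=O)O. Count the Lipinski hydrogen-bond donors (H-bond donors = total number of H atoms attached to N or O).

3

Donors: find every N or O and count the H atoms it carries.
  atom 1 (O): bond orders sum to 2 → 0 H
  atom 3 (O): bond orders sum to 2 → 0 H
  atom 10 (O): bond orders sum to 2 → 0 H
  atom 13 (N): bond orders sum to 1 → 2 H
  atom 14 (O): bond orders sum to 2 → 0 H
  atom 17 (O): bond orders sum to 2 → 0 H
  atom 20 (O): bond orders sum to 2 → 0 H
  atom 21 (O): bond orders sum to 1 → 1 H
Lipinski HBD = 3.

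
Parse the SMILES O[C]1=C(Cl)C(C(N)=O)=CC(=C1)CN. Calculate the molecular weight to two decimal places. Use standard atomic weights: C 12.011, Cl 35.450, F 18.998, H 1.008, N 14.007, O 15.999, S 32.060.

First, the molecular formula is C8H9ClN2O2 (counting implicit H from valence).
  C: 8 × 12.011 = 96.088
  Cl: 1 × 35.450 = 35.450
  H: 9 × 1.008 = 9.072
  N: 2 × 14.007 = 28.014
  O: 2 × 15.999 = 31.998
Sum: 8×12.011 + 1×35.450 + 9×1.008 + 2×14.007 + 2×15.999 = 200.622 → 200.62 g/mol.

200.62 g/mol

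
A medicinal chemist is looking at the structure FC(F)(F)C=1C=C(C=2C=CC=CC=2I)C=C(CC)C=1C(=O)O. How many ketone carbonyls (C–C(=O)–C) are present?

0

Scan the SMILES for the ketone motif — none present.
Groups that are present: 1 carboxylic acid.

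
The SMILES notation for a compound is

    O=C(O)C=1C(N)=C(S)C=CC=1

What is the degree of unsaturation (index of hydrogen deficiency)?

5

Molecular formula: C7H7NO2S.
DoU = (2C + 2 + N − H − X) / 2, where X is the halogen count and O/S are ignored.
    = (2·7 + 2 + 1 − 7 − 0) / 2 = 10 / 2 = 5.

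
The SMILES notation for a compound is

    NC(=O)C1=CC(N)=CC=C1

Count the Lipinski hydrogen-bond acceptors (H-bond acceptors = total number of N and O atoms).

3

N atoms: 2; O atoms: 1.
Lipinski HBA = 2 + 1 = 3.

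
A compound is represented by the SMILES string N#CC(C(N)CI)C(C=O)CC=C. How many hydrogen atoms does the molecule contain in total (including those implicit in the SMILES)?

13

Walk through each heavy atom and fill implicit hydrogens from standard valence (C 4, N 3, O 2, S 2, halogen 1):
  atom 1: N, bond orders sum to 3 (valence 3) → 0 H
  atom 2: C, bond orders sum to 4 (valence 4) → 0 H
  atom 3: C, bond orders sum to 3 (valence 4) → 1 H
  atom 4: C, bond orders sum to 3 (valence 4) → 1 H
  atom 5: N, bond orders sum to 1 (valence 3) → 2 H
  atom 6: C, bond orders sum to 2 (valence 4) → 2 H
  atom 7: I (halogen, monovalent) → 0 H
  atom 8: C, bond orders sum to 3 (valence 4) → 1 H
  atom 9: C, bond orders sum to 3 (valence 4) → 1 H
  atom 10: O, bond orders sum to 2 (valence 2) → 0 H
  atom 11: C, bond orders sum to 2 (valence 4) → 2 H
  atom 12: C, bond orders sum to 3 (valence 4) → 1 H
  atom 13: C, bond orders sum to 2 (valence 4) → 2 H
Total hydrogens: 13.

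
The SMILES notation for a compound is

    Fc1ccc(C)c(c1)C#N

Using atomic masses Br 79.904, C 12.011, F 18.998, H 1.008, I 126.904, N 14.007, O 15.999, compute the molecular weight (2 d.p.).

135.14 g/mol

First, the molecular formula is C8H6FN (counting implicit H from valence).
  C: 8 × 12.011 = 96.088
  F: 1 × 18.998 = 18.998
  H: 6 × 1.008 = 6.048
  N: 1 × 14.007 = 14.007
Sum: 8×12.011 + 1×18.998 + 6×1.008 + 1×14.007 = 135.141 → 135.14 g/mol.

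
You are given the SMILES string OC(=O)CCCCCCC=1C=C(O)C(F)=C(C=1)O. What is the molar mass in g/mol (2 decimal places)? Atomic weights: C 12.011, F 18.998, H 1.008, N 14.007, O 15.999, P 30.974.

First, the molecular formula is C13H17FO4 (counting implicit H from valence).
  C: 13 × 12.011 = 156.143
  F: 1 × 18.998 = 18.998
  H: 17 × 1.008 = 17.136
  O: 4 × 15.999 = 63.996
Sum: 13×12.011 + 1×18.998 + 17×1.008 + 4×15.999 = 256.273 → 256.27 g/mol.

256.27 g/mol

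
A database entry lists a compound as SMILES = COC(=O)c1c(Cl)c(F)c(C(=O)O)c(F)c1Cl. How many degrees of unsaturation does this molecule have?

Molecular formula: C9H4Cl2F2O4.
DoU = (2C + 2 + N − H − X) / 2, where X is the halogen count and O/S are ignored.
    = (2·9 + 2 + 0 − 4 − 4) / 2 = 12 / 2 = 6.

6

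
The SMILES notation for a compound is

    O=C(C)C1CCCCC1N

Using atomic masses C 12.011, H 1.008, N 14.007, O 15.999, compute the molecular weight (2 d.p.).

First, the molecular formula is C8H15NO (counting implicit H from valence).
  C: 8 × 12.011 = 96.088
  H: 15 × 1.008 = 15.120
  N: 1 × 14.007 = 14.007
  O: 1 × 15.999 = 15.999
Sum: 8×12.011 + 15×1.008 + 1×14.007 + 1×15.999 = 141.214 → 141.21 g/mol.

141.21 g/mol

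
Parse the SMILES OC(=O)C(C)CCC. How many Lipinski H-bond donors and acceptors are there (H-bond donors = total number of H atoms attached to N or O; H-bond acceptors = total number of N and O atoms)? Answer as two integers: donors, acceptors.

Donors: find every N or O and count the H atoms it carries.
  atom 1 (O): bond orders sum to 1 → 1 H
  atom 3 (O): bond orders sum to 2 → 0 H
Lipinski HBD = 1.
Acceptors: N atoms = 0, O atoms = 2 → HBA = 2.

1, 2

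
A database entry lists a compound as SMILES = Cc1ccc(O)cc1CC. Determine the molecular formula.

C9H12O

Walk through each heavy atom and fill implicit hydrogens from standard valence (C 4, N 3, O 2, S 2, halogen 1); for lowercase aromatic atoms, an aromatic c carries 1 H when it has two neighbours and 0 H with three, and aromatic n carries 0 H:
  atom 1: C, bond orders sum to 1 (valence 4) → 3 H
  atom 2: aromatic c, 3 neighbours → 0 H
  atom 3: aromatic c, 2 neighbours → 1 H
  atom 4: aromatic c, 2 neighbours → 1 H
  atom 5: aromatic c, 3 neighbours → 0 H
  atom 6: O, bond orders sum to 1 (valence 2) → 1 H
  atom 7: aromatic c, 2 neighbours → 1 H
  atom 8: aromatic c, 3 neighbours → 0 H
  atom 9: C, bond orders sum to 2 (valence 4) → 2 H
  atom 10: C, bond orders sum to 1 (valence 4) → 3 H
Totals → C:9, H:12, O:1.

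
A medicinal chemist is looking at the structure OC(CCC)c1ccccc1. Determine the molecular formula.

Walk through each heavy atom and fill implicit hydrogens from standard valence (C 4, N 3, O 2, S 2, halogen 1); for lowercase aromatic atoms, an aromatic c carries 1 H when it has two neighbours and 0 H with three, and aromatic n carries 0 H:
  atom 1: O, bond orders sum to 1 (valence 2) → 1 H
  atom 2: C, bond orders sum to 3 (valence 4) → 1 H
  atom 3: C, bond orders sum to 2 (valence 4) → 2 H
  atom 4: C, bond orders sum to 2 (valence 4) → 2 H
  atom 5: C, bond orders sum to 1 (valence 4) → 3 H
  atom 6: aromatic c, 3 neighbours → 0 H
  atom 7: aromatic c, 2 neighbours → 1 H
  atom 8: aromatic c, 2 neighbours → 1 H
  atom 9: aromatic c, 2 neighbours → 1 H
  atom 10: aromatic c, 2 neighbours → 1 H
  atom 11: aromatic c, 2 neighbours → 1 H
Totals → C:10, H:14, O:1.
In Hill order: C10H14O.

C10H14O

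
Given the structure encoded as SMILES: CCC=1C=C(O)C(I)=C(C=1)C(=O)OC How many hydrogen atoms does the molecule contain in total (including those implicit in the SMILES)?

11

Walk through each heavy atom and fill implicit hydrogens from standard valence (C 4, N 3, O 2, S 2, halogen 1):
  atom 1: C, bond orders sum to 1 (valence 4) → 3 H
  atom 2: C, bond orders sum to 2 (valence 4) → 2 H
  atom 3: C, bond orders sum to 4 (valence 4) → 0 H
  atom 4: C, bond orders sum to 3 (valence 4) → 1 H
  atom 5: C, bond orders sum to 4 (valence 4) → 0 H
  atom 6: O, bond orders sum to 1 (valence 2) → 1 H
  atom 7: C, bond orders sum to 4 (valence 4) → 0 H
  atom 8: I (halogen, monovalent) → 0 H
  atom 9: C, bond orders sum to 4 (valence 4) → 0 H
  atom 10: C, bond orders sum to 3 (valence 4) → 1 H
  atom 11: C, bond orders sum to 4 (valence 4) → 0 H
  atom 12: O, bond orders sum to 2 (valence 2) → 0 H
  atom 13: O, bond orders sum to 2 (valence 2) → 0 H
  atom 14: C, bond orders sum to 1 (valence 4) → 3 H
Total hydrogens: 11.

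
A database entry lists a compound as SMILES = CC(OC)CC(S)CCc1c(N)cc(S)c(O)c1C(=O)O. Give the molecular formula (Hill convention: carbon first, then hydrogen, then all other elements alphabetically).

C14H21NO4S2

Walk through each heavy atom and fill implicit hydrogens from standard valence (C 4, N 3, O 2, S 2, halogen 1); for lowercase aromatic atoms, an aromatic c carries 1 H when it has two neighbours and 0 H with three, and aromatic n carries 0 H:
  atom 1: C, bond orders sum to 1 (valence 4) → 3 H
  atom 2: C, bond orders sum to 3 (valence 4) → 1 H
  atom 3: O, bond orders sum to 2 (valence 2) → 0 H
  atom 4: C, bond orders sum to 1 (valence 4) → 3 H
  atom 5: C, bond orders sum to 2 (valence 4) → 2 H
  atom 6: C, bond orders sum to 3 (valence 4) → 1 H
  atom 7: S, bond orders sum to 1 (valence 2) → 1 H
  atom 8: C, bond orders sum to 2 (valence 4) → 2 H
  atom 9: C, bond orders sum to 2 (valence 4) → 2 H
  atom 10: aromatic c, 3 neighbours → 0 H
  atom 11: aromatic c, 3 neighbours → 0 H
  atom 12: N, bond orders sum to 1 (valence 3) → 2 H
  atom 13: aromatic c, 2 neighbours → 1 H
  atom 14: aromatic c, 3 neighbours → 0 H
  atom 15: S, bond orders sum to 1 (valence 2) → 1 H
  atom 16: aromatic c, 3 neighbours → 0 H
  atom 17: O, bond orders sum to 1 (valence 2) → 1 H
  atom 18: aromatic c, 3 neighbours → 0 H
  atom 19: C, bond orders sum to 4 (valence 4) → 0 H
  atom 20: O, bond orders sum to 2 (valence 2) → 0 H
  atom 21: O, bond orders sum to 1 (valence 2) → 1 H
Totals → C:14, H:21, N:1, O:4, S:2.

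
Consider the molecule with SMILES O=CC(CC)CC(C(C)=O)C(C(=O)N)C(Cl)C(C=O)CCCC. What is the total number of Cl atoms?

Scan the SMILES for Cl atoms (remember two-letter symbols like Cl and Br are single atoms).
Chlorine count: 1.

1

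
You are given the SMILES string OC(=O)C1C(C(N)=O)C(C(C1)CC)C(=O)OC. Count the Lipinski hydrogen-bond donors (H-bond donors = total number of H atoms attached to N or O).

Donors: find every N or O and count the H atoms it carries.
  atom 1 (O): bond orders sum to 1 → 1 H
  atom 3 (O): bond orders sum to 2 → 0 H
  atom 7 (N): bond orders sum to 1 → 2 H
  atom 8 (O): bond orders sum to 2 → 0 H
  atom 15 (O): bond orders sum to 2 → 0 H
  atom 16 (O): bond orders sum to 2 → 0 H
Lipinski HBD = 3.

3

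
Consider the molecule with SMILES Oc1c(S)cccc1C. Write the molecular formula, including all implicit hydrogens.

Walk through each heavy atom and fill implicit hydrogens from standard valence (C 4, N 3, O 2, S 2, halogen 1); for lowercase aromatic atoms, an aromatic c carries 1 H when it has two neighbours and 0 H with three, and aromatic n carries 0 H:
  atom 1: O, bond orders sum to 1 (valence 2) → 1 H
  atom 2: aromatic c, 3 neighbours → 0 H
  atom 3: aromatic c, 3 neighbours → 0 H
  atom 4: S, bond orders sum to 1 (valence 2) → 1 H
  atom 5: aromatic c, 2 neighbours → 1 H
  atom 6: aromatic c, 2 neighbours → 1 H
  atom 7: aromatic c, 2 neighbours → 1 H
  atom 8: aromatic c, 3 neighbours → 0 H
  atom 9: C, bond orders sum to 1 (valence 4) → 3 H
Totals → C:7, H:8, O:1, S:1.
In Hill order: C7H8OS.

C7H8OS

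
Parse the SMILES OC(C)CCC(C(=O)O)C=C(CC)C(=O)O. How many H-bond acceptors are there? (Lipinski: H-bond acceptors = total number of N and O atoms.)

5

N atoms: 0; O atoms: 5.
Lipinski HBA = 0 + 5 = 5.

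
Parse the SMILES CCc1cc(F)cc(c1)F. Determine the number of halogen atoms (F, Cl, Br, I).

Halogen atoms appear at heavy-atom positions 6, 10 (2×F).
Halogen count: 2.

2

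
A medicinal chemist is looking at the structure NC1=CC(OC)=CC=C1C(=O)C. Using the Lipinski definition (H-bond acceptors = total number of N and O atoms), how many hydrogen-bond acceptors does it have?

3

N atoms: 1; O atoms: 2.
Lipinski HBA = 1 + 2 = 3.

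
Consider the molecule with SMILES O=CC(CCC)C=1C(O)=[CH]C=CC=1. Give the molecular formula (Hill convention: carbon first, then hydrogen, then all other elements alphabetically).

Walk through each heavy atom and fill implicit hydrogens from standard valence (C 4, N 3, O 2, S 2, halogen 1):
  atom 1: O, bond orders sum to 2 (valence 2) → 0 H
  atom 2: C, bond orders sum to 3 (valence 4) → 1 H
  atom 3: C, bond orders sum to 3 (valence 4) → 1 H
  atom 4: C, bond orders sum to 2 (valence 4) → 2 H
  atom 5: C, bond orders sum to 2 (valence 4) → 2 H
  atom 6: C, bond orders sum to 1 (valence 4) → 3 H
  atom 7: C, bond orders sum to 4 (valence 4) → 0 H
  atom 8: C, bond orders sum to 4 (valence 4) → 0 H
  atom 9: O, bond orders sum to 1 (valence 2) → 1 H
  atom 10: C with explicit H count 1
  atom 11: C, bond orders sum to 3 (valence 4) → 1 H
  atom 12: C, bond orders sum to 3 (valence 4) → 1 H
  atom 13: C, bond orders sum to 3 (valence 4) → 1 H
Totals → C:11, H:14, O:2.
In Hill order: C11H14O2.

C11H14O2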